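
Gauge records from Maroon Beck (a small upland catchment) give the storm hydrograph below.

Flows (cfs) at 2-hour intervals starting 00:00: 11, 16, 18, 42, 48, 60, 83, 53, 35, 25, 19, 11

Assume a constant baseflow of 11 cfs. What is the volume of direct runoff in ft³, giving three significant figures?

Direct-runoff ordinates (Q − Q_b): 0.0, 5.0, 7.0, 31.0, 37.0, 49.0, 72.0, 42.0, 24.0, 14.0, 8.0, 0.0 cfs.
ΣQ_DR = 289.0 cfs.
With Δt = 2 h = 7200 s, V = ΣQ_DR · Δt = 289.0 × 7200 = 2.08 × 10^6 ft³.

V ≈ 2.08 × 10^6 ft³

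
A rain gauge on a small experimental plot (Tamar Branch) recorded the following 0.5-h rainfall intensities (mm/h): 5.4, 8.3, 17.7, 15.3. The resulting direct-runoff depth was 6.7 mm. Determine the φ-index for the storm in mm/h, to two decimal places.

Only the 2 blocks with intensity above φ contribute runoff: 17.7, 15.3 mm/h.
Σ(I−φ)·Δt = d  ⇒  (17.7+15.3 − 2φ)·0.5 = 6.7
φ = (33.00 − 6.7/0.5) / 2 = 9.80 mm/h.

φ ≈ 9.80 mm/h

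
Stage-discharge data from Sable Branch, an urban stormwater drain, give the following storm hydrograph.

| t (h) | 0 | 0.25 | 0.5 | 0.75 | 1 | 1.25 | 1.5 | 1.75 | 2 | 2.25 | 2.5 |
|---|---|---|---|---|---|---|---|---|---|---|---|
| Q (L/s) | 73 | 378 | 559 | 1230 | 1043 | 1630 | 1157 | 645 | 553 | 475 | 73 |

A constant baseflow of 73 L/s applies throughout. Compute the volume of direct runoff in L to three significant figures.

V ≈ 6.31 × 10^6 L

Direct-runoff ordinates (Q − Q_b): 0.0, 305.0, 486.0, 1157.0, 970.0, 1557.0, 1084.0, 572.0, 480.0, 402.0, 0.0 L/s.
ΣQ_DR = 7013 L/s.
With Δt = 0.25 h = 900 s, V = ΣQ_DR · Δt = 7013 × 900 = 6.31 × 10^6 L.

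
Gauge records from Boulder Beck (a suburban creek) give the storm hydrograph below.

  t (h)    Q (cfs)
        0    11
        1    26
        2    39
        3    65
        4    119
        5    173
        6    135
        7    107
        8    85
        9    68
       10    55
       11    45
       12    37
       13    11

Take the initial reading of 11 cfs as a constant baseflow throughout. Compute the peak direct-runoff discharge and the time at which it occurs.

Subtracting baseflow gives direct-runoff ordinates: 0.0, 15.0, 28.0, 54.0, 108.0, 162.0, 124.0, 96.0, 74.0, 57.0, 44.0, 34.0, 26.0, 0.0 cfs.
The maximum is 162.0 cfs, occurring at the reading for t = 5 h.

Q_p = 162.0 cfs at t = 5 h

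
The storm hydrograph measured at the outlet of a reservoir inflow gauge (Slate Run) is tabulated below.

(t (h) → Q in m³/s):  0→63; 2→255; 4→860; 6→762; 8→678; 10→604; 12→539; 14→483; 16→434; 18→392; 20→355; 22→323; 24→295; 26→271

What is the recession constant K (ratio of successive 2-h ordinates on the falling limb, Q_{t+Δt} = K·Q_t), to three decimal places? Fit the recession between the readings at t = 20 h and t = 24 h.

K ≈ 0.912

Using the recession-limb readings at t = 20 h and t = 24 h: Q falls from 355 to 295 m³/s over 2 intervals.
K = (Q₂/Q₁)^(1/2) = (295/355)^(1/2) = 0.912.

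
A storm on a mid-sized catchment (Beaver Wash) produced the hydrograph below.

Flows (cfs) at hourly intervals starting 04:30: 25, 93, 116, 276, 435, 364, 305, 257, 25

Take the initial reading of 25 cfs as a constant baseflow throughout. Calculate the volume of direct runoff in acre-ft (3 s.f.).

Direct-runoff ordinates (Q − Q_b): 0.0, 68.0, 91.0, 251.0, 410.0, 339.0, 280.0, 232.0, 0.0 cfs.
ΣQ_DR = 1671 cfs.
With Δt = 1 h = 3600 s, V = ΣQ_DR · Δt = 1671 × 3600 = 6.02 × 10^6 ft³ = 138 acre-ft.

V ≈ 138 acre-ft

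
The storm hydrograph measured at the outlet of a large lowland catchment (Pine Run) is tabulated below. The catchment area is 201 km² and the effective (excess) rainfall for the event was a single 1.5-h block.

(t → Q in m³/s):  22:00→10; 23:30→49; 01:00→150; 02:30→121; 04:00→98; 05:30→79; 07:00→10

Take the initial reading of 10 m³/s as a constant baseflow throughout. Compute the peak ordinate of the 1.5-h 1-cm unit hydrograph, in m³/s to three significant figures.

Direct runoff: 0.0, 39.0, 140.0, 111.0, 88.0, 69.0, 0.0 m³/s; ΣQ_DR = 447.0 m³/s, peak = 140.0 m³/s.
Runoff depth d = ΣQ_DR·Δt / A = 447.0 × 5400 / (201 km²) = 12.01 mm.
The 1-cm UH is the DRH scaled by (10 mm)/d, so U_p = 140.0 × 10/12.01 = 117 m³/s.

U_p ≈ 117 m³/s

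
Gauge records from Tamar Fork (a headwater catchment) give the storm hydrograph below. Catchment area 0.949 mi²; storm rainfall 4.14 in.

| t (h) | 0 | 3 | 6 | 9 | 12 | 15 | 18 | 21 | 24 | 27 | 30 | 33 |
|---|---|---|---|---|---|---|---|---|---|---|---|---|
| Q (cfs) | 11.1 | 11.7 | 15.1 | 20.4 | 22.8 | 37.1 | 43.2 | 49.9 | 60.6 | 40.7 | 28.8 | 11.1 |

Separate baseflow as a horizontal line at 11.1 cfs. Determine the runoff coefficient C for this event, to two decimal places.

C ≈ 0.26

ΣQ_DR = 219.3 cfs; V = ΣQ_DR·Δt = 2.368 × 10^6 ft³.
Runoff depth d = V / A = 1.074 in.
C = d / P = 1.074 / 4.14 = 0.26.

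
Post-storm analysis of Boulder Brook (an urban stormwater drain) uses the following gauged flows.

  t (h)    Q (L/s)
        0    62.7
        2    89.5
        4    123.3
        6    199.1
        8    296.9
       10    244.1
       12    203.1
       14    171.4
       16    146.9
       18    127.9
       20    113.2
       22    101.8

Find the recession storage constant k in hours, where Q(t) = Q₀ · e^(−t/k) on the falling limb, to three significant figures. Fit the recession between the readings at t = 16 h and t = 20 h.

k ≈ 15.3 h

On the falling limb, Q drops from 146.9 to 113.2 L/s between t = 16 h and t = 20 h (Δt = 4 h).
k = −Δt / ln(Q₂/Q₁) = −4 / ln(113.2/146.9) = 15.3 h.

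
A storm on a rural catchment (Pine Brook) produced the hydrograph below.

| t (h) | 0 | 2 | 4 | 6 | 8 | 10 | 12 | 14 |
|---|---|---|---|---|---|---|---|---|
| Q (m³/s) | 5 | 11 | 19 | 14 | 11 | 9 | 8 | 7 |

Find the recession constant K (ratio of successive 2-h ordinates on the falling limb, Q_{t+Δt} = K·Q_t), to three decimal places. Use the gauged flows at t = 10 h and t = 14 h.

Using the recession-limb readings at t = 10 h and t = 14 h: Q falls from 9 to 7 m³/s over 2 intervals.
K = (Q₂/Q₁)^(1/2) = (7/9)^(1/2) = 0.882.

K ≈ 0.882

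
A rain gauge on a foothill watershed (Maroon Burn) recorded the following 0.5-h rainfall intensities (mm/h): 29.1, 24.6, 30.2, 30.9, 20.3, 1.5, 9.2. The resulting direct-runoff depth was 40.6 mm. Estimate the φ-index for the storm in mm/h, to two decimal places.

Only the 5 blocks with intensity above φ contribute runoff: 29.1, 24.6, 30.2, 30.9, 20.3 mm/h.
Σ(I−φ)·Δt = d  ⇒  (29.1+24.6+30.2+30.9+20.3 − 5φ)·0.5 = 40.6
φ = (135.1 − 40.6/0.5) / 5 = 10.78 mm/h.

φ ≈ 10.78 mm/h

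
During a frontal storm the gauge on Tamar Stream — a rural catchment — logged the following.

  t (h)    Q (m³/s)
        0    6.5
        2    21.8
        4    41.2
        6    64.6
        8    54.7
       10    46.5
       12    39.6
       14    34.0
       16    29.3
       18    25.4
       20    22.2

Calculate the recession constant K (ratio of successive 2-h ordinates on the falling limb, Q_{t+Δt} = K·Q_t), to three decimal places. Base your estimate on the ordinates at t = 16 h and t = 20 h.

K ≈ 0.870

Using the recession-limb readings at t = 16 h and t = 20 h: Q falls from 29.3 to 22.2 m³/s over 2 intervals.
K = (Q₂/Q₁)^(1/2) = (22.2/29.3)^(1/2) = 0.870.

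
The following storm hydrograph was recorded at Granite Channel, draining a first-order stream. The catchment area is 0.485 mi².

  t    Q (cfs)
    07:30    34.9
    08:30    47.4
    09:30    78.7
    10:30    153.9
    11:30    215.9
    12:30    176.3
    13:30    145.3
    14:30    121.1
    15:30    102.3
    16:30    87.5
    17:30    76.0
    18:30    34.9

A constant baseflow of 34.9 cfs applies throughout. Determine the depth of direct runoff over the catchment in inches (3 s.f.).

d ≈ 2.73 in

Direct runoff: 0.0, 12.5, 43.8, 119.0, 181.0, 141.4, 110.4, 86.2, 67.4, 52.6, 41.1, 0.0 cfs; ΣQ_DR = 855.4 cfs.
V = ΣQ_DR · Δt = 855.4 × 3600 s = 3.079 × 10^6 ft³.
Over A = 0.485 mi², depth = V / A = 2.73 in.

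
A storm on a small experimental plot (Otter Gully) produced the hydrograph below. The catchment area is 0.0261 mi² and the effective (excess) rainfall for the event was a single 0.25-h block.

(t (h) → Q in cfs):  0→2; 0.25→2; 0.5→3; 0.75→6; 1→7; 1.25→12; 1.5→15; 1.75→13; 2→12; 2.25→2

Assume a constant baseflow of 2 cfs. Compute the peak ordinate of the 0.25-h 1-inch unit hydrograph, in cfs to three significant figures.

Direct runoff: 0.0, 0.0, 1.0, 4.0, 5.0, 10.0, 13.0, 11.0, 10.0, 0.0 cfs; ΣQ_DR = 54.00 cfs, peak = 13.0 cfs.
Runoff depth d = ΣQ_DR·Δt / A = 54.00 × 900 / (0.0261 mi²) = 0.8015 in.
The 1-inch UH is the DRH scaled by (1 in)/d, so U_p = 13.0 × 1/0.8015 = 16.2 cfs.

U_p ≈ 16.2 cfs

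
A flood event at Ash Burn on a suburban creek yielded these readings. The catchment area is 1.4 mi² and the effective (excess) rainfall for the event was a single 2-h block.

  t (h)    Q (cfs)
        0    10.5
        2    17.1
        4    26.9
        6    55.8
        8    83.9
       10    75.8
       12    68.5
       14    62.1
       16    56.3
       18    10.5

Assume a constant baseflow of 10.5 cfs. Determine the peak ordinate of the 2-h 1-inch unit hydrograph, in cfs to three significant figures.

U_p ≈ 91.5 cfs

Direct runoff: 0.0, 6.6, 16.4, 45.3, 73.4, 65.3, 58.0, 51.6, 45.8, 0.0 cfs; ΣQ_DR = 362.4 cfs, peak = 73.4 cfs.
Runoff depth d = ΣQ_DR·Δt / A = 362.4 × 7200 / (1.4 mi²) = 0.8022 in.
The 1-inch UH is the DRH scaled by (1 in)/d, so U_p = 73.4 × 1/0.8022 = 91.5 cfs.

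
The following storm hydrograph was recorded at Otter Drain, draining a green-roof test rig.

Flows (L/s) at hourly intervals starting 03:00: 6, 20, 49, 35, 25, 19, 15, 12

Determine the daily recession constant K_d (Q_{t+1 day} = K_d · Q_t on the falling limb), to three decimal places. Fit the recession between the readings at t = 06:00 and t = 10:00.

Between t = 06:00 and t = 10:00 the flow falls from 35 to 12 L/s over 4×1 h = 4 h.
Per-interval ratio K = (12/35)^(1/4) = 0.7652; K_d = K^(24/1) = 0.002.

K_d ≈ 0.002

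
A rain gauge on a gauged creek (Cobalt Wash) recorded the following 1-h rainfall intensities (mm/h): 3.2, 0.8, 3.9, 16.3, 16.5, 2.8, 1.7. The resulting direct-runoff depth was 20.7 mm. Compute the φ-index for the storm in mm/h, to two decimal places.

φ ≈ 6.05 mm/h

Only the 2 blocks with intensity above φ contribute runoff: 16.3, 16.5 mm/h.
Σ(I−φ)·Δt = d  ⇒  (16.3+16.5 − 2φ)·1 = 20.7
φ = (32.80 − 20.7/1) / 2 = 6.05 mm/h.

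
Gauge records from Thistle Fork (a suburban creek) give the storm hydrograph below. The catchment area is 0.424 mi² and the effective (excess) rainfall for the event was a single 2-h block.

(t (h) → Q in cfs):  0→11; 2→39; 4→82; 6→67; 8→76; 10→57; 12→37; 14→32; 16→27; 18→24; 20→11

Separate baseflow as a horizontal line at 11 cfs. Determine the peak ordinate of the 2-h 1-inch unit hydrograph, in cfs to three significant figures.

U_p ≈ 28.4 cfs

Direct runoff: 0.0, 28.0, 71.0, 56.0, 65.0, 46.0, 26.0, 21.0, 16.0, 13.0, 0.0 cfs; ΣQ_DR = 342.0 cfs, peak = 71.0 cfs.
Runoff depth d = ΣQ_DR·Δt / A = 342.0 × 7200 / (0.424 mi²) = 2.500 in.
The 1-inch UH is the DRH scaled by (1 in)/d, so U_p = 71.0 × 1/2.500 = 28.4 cfs.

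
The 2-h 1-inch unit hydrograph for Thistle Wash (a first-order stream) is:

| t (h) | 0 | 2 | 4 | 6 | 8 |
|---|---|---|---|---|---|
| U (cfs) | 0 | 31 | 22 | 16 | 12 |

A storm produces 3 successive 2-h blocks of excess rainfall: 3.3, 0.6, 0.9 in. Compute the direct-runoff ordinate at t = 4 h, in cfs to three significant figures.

By discrete convolution, Q_j = Σ (P_i / 1 in) · U_{j−i}.
At t = 4 h (j=2): Q = (3.3/1)·22 + (0.6/1)·31 + (0.9/1)·0 = 91.2 cfs.

Q ≈ 91.2 cfs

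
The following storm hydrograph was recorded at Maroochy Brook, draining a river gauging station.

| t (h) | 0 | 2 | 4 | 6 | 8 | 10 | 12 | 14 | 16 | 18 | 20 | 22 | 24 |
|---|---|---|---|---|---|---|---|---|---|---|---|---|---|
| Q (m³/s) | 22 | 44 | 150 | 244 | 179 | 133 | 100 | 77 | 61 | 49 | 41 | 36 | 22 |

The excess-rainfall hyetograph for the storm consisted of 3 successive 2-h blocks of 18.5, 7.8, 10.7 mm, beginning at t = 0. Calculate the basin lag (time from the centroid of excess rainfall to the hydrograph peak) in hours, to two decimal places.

Centroid of excess rainfall: t_c = Σ P_i·t̄_i / ΣP_i = 2.5784 h (block centres at 1, 3, 5 h).
Hydrograph peak occurs at t = 6 h, so basin lag t_L = 6 − 2.5784 = 3.42 h.

t_L ≈ 3.42 h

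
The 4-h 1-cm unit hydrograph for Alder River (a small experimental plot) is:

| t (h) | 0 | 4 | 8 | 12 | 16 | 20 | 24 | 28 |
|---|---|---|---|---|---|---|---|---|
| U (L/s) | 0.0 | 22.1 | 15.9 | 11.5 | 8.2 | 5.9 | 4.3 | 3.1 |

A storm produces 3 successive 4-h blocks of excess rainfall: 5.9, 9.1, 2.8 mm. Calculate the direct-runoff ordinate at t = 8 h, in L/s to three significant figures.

Q ≈ 29.5 L/s

By discrete convolution, Q_j = Σ (P_i / 10 mm) · U_{j−i}.
At t = 8 h (j=2): Q = (5.9/10)·15.9 + (9.1/10)·22.1 + (2.8/10)·0.0 = 29.5 L/s.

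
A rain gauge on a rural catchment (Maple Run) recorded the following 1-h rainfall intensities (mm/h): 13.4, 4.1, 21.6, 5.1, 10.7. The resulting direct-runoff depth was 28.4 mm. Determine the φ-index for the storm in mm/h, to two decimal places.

Only the 3 blocks with intensity above φ contribute runoff: 13.4, 21.6, 10.7 mm/h.
Σ(I−φ)·Δt = d  ⇒  (13.4+21.6+10.7 − 3φ)·1 = 28.4
φ = (45.70 − 28.4/1) / 3 = 5.77 mm/h.

φ ≈ 5.77 mm/h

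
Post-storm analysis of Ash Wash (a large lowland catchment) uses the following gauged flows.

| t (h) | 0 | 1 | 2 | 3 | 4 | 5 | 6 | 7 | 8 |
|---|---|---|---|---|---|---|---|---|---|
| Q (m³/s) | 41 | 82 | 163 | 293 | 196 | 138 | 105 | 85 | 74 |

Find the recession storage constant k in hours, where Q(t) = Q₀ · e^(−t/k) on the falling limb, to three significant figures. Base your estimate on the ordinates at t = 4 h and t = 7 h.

k ≈ 3.59 h

On the falling limb, Q drops from 196 to 85 m³/s between t = 4 h and t = 7 h (Δt = 3 h).
k = −Δt / ln(Q₂/Q₁) = −3 / ln(85/196) = 3.59 h.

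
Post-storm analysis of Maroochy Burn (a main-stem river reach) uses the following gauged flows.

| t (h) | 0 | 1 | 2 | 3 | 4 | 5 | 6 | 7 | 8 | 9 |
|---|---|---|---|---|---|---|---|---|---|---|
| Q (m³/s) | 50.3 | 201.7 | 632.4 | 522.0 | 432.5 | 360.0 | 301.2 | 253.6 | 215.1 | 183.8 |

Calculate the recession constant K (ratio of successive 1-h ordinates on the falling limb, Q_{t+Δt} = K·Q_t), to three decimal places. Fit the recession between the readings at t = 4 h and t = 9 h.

Using the recession-limb readings at t = 4 h and t = 9 h: Q falls from 432.5 to 183.8 m³/s over 5 intervals.
K = (Q₂/Q₁)^(1/5) = (183.8/432.5)^(1/5) = 0.843.

K ≈ 0.843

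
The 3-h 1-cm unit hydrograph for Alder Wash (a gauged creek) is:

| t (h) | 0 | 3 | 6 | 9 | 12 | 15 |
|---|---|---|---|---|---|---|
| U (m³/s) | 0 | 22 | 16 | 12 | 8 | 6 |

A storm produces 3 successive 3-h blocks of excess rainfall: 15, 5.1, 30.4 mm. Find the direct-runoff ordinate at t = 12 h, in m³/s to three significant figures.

Q ≈ 66.8 m³/s

By discrete convolution, Q_j = Σ (P_i / 10 mm) · U_{j−i}.
At t = 12 h (j=4): Q = (15/10)·8 + (5.1/10)·12 + (30.4/10)·16 = 66.8 m³/s.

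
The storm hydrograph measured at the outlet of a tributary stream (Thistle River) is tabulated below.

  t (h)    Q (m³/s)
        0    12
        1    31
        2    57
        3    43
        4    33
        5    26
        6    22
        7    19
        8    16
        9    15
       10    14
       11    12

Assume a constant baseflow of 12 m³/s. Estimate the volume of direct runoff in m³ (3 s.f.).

Direct-runoff ordinates (Q − Q_b): 0.0, 19.0, 45.0, 31.0, 21.0, 14.0, 10.0, 7.0, 4.0, 3.0, 2.0, 0.0 m³/s.
ΣQ_DR = 156.0 m³/s.
With Δt = 1 h = 3600 s, V = ΣQ_DR · Δt = 156.0 × 3600 = 5.62 × 10^5 m³.

V ≈ 5.62 × 10^5 m³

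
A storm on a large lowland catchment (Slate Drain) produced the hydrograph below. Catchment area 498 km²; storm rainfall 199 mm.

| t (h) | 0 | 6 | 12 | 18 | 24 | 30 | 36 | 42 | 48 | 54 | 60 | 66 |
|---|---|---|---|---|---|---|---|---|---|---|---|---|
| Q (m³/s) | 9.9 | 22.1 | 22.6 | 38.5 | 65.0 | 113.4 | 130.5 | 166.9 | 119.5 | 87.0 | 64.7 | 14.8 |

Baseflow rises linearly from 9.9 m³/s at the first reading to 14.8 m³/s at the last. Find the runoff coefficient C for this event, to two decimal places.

C ≈ 0.15

ΣQ_DR = 706.7 m³/s; V = ΣQ_DR·Δt = 1.526 × 10^7 m³.
Runoff depth d = V / A = 30.65 mm.
C = d / P = 30.65 / 199 = 0.15.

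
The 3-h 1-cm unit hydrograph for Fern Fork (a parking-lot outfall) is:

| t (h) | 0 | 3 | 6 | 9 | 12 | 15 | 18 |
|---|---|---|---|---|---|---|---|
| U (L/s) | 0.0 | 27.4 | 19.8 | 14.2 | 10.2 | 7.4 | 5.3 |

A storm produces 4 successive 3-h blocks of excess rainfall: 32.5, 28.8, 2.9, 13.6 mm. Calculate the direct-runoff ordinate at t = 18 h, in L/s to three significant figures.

Q ≈ 60.8 L/s

By discrete convolution, Q_j = Σ (P_i / 10 mm) · U_{j−i}.
At t = 18 h (j=6): Q = (32.5/10)·5.3 + (28.8/10)·7.4 + (2.9/10)·10.2 + (13.6/10)·14.2 = 60.8 L/s.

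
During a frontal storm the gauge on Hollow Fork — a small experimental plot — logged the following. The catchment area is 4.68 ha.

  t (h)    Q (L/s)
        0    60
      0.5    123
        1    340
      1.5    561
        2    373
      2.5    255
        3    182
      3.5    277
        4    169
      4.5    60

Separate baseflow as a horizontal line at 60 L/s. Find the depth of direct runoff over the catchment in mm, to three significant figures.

Direct runoff: 0.0, 63.0, 280.0, 501.0, 313.0, 195.0, 122.0, 217.0, 109.0, 0.0 L/s; ΣQ_DR = 1800 L/s.
V = ΣQ_DR · Δt = 1800 × 1800 s = 3.240 × 10^6 L.
Over A = 4.68 ha, depth = V / A = 69.2 mm.

d ≈ 69.2 mm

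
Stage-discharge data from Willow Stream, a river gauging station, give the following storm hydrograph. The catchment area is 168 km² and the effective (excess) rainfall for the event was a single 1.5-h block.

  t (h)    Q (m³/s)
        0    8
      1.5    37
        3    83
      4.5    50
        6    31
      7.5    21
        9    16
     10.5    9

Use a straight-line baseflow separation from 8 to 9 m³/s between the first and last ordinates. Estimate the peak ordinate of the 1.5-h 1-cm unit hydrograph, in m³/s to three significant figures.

Direct runoff: 0.00, 28.86, 74.71, 41.57, 22.43, 12.29, 7.14, 0.00 m³/s; ΣQ_DR = 187.0 m³/s, peak = 74.71 m³/s.
Runoff depth d = ΣQ_DR·Δt / A = 187.0 × 5400 / (168 km²) = 6.011 mm.
The 1-cm UH is the DRH scaled by (10 mm)/d, so U_p = 74.71 × 10/6.011 = 124 m³/s.

U_p ≈ 124 m³/s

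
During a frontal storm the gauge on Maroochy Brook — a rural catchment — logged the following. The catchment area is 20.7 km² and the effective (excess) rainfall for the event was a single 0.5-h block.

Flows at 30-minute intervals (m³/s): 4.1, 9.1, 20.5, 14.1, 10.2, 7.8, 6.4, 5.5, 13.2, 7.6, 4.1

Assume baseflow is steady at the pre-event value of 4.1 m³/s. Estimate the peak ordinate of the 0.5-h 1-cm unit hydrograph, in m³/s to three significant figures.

U_p ≈ 32.8 m³/s

Direct runoff: 0.0, 5.0, 16.4, 10.0, 6.1, 3.7, 2.3, 1.4, 9.1, 3.5, 0.0 m³/s; ΣQ_DR = 57.50 m³/s, peak = 16.4 m³/s.
Runoff depth d = ΣQ_DR·Δt / A = 57.50 × 1800 / (20.7 km²) = 5.000 mm.
The 1-cm UH is the DRH scaled by (10 mm)/d, so U_p = 16.4 × 10/5.000 = 32.8 m³/s.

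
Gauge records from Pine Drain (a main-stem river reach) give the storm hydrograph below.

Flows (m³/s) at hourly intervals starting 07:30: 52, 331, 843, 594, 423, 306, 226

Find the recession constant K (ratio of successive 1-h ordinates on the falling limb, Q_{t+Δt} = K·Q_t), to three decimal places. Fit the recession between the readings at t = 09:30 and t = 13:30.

Using the recession-limb readings at t = 09:30 and t = 13:30: Q falls from 843 to 226 m³/s over 4 intervals.
K = (Q₂/Q₁)^(1/4) = (226/843)^(1/4) = 0.720.

K ≈ 0.720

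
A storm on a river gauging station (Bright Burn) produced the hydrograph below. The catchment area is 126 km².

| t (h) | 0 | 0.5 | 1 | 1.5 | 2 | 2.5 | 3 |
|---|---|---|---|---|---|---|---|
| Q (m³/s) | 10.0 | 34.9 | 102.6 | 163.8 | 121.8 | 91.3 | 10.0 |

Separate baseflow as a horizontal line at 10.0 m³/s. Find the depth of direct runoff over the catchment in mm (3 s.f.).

d ≈ 6.63 mm

Direct runoff: 0.0, 24.9, 92.6, 153.8, 111.8, 81.3, 0.0 m³/s; ΣQ_DR = 464.4 m³/s.
V = ΣQ_DR · Δt = 464.4 × 1800 s = 8.359 × 10^5 m³.
Over A = 126 km², depth = V / A = 6.63 mm.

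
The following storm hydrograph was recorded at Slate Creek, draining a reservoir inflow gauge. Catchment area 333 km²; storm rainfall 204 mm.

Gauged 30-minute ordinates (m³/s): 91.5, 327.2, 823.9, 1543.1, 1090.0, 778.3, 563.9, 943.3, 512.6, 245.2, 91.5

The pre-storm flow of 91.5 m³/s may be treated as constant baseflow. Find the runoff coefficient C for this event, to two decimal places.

ΣQ_DR = 6004 m³/s; V = ΣQ_DR·Δt = 1.081 × 10^7 m³.
Runoff depth d = V / A = 32.45 mm.
C = d / P = 32.45 / 204 = 0.16.

C ≈ 0.16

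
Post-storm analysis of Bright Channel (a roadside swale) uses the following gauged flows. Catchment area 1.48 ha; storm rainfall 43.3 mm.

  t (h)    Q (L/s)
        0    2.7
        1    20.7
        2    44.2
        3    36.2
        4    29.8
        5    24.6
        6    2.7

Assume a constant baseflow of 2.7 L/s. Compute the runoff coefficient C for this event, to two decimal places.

C ≈ 0.80

ΣQ_DR = 142.0 L/s; V = ΣQ_DR·Δt = 5.112 × 10^5 L.
Runoff depth d = V / A = 34.54 mm.
C = d / P = 34.54 / 43.3 = 0.80.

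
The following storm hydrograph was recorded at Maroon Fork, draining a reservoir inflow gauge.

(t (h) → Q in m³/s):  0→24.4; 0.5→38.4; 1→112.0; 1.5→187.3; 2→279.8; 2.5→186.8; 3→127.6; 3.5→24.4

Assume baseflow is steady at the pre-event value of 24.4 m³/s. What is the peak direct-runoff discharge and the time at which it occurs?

Subtracting baseflow gives direct-runoff ordinates: 0.0, 14.0, 87.6, 162.9, 255.4, 162.4, 103.2, 0.0 m³/s.
The maximum is 255.4 m³/s, occurring at the reading for t = 2 h.

Q_p = 255.4 m³/s at t = 2 h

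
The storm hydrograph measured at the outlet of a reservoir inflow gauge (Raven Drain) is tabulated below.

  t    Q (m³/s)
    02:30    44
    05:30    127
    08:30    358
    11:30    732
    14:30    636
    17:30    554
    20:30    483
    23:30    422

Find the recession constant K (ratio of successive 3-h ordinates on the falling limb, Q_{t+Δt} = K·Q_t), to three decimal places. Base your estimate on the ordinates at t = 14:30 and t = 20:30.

K ≈ 0.871

Using the recession-limb readings at t = 14:30 and t = 20:30: Q falls from 636 to 483 m³/s over 2 intervals.
K = (Q₂/Q₁)^(1/2) = (483/636)^(1/2) = 0.871.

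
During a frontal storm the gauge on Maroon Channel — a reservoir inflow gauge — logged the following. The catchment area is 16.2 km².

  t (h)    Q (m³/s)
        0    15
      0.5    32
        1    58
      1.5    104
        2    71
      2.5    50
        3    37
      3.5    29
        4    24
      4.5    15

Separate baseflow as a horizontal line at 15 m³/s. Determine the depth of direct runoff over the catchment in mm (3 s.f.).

Direct runoff: 0.0, 17.0, 43.0, 89.0, 56.0, 35.0, 22.0, 14.0, 9.0, 0.0 m³/s; ΣQ_DR = 285.0 m³/s.
V = ΣQ_DR · Δt = 285.0 × 1800 s = 5.130 × 10^5 m³.
Over A = 16.2 km², depth = V / A = 31.7 mm.

d ≈ 31.7 mm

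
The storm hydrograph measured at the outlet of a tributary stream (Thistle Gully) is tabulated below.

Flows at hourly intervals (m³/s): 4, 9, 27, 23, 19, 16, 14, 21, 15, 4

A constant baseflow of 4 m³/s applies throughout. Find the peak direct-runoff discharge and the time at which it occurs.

Q_p = 23.0 m³/s at t = 2 h

Subtracting baseflow gives direct-runoff ordinates: 0.0, 5.0, 23.0, 19.0, 15.0, 12.0, 10.0, 17.0, 11.0, 0.0 m³/s.
The maximum is 23.0 m³/s, occurring at the reading for t = 2 h.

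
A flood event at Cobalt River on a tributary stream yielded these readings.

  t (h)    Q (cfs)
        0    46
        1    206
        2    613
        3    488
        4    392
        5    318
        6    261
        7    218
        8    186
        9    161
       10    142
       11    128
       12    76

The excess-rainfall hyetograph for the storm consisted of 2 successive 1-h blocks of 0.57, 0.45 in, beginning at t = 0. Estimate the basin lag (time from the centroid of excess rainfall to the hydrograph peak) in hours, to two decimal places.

Centroid of excess rainfall: t_c = Σ P_i·t̄_i / ΣP_i = 0.9412 h (block centres at 0.5, 1.5 h).
Hydrograph peak occurs at t = 2 h, so basin lag t_L = 2 − 0.9412 = 1.06 h.

t_L ≈ 1.06 h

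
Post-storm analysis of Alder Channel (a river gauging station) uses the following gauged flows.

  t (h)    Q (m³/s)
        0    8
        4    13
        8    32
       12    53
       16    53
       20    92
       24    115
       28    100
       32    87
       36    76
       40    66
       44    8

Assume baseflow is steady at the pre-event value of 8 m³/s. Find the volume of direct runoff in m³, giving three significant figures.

V ≈ 8.74 × 10^6 m³

Direct-runoff ordinates (Q − Q_b): 0.0, 5.0, 24.0, 45.0, 45.0, 84.0, 107.0, 92.0, 79.0, 68.0, 58.0, 0.0 m³/s.
ΣQ_DR = 607.0 m³/s.
With Δt = 4 h = 14400 s, V = ΣQ_DR · Δt = 607.0 × 14400 = 8.74 × 10^6 m³.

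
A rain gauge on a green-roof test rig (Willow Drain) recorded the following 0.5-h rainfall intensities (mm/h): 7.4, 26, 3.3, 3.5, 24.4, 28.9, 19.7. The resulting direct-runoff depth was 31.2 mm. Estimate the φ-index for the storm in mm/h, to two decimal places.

φ ≈ 9.15 mm/h

Only the 4 blocks with intensity above φ contribute runoff: 26, 24.4, 28.9, 19.7 mm/h.
Σ(I−φ)·Δt = d  ⇒  (26+24.4+28.9+19.7 − 4φ)·0.5 = 31.2
φ = (99.00 − 31.2/0.5) / 4 = 9.15 mm/h.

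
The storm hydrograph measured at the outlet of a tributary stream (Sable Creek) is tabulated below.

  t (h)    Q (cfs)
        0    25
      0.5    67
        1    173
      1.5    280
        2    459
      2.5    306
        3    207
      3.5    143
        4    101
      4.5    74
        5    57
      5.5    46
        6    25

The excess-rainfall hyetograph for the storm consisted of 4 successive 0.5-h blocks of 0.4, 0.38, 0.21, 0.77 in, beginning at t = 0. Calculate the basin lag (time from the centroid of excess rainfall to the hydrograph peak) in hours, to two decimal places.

t_L ≈ 0.87 h

Centroid of excess rainfall: t_c = Σ P_i·t̄_i / ΣP_i = 1.1335 h (block centres at 0.25, 0.75, 1.25, 1.75 h).
Hydrograph peak occurs at t = 2 h, so basin lag t_L = 2 − 1.1335 = 0.87 h.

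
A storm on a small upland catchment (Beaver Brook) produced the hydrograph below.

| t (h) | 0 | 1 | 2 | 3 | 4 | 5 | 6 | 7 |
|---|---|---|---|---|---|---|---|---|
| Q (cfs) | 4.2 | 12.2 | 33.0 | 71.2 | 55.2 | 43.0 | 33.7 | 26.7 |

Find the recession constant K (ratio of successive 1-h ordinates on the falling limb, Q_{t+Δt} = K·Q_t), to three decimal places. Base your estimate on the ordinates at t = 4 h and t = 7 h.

K ≈ 0.785

Using the recession-limb readings at t = 4 h and t = 7 h: Q falls from 55.2 to 26.7 cfs over 3 intervals.
K = (Q₂/Q₁)^(1/3) = (26.7/55.2)^(1/3) = 0.785.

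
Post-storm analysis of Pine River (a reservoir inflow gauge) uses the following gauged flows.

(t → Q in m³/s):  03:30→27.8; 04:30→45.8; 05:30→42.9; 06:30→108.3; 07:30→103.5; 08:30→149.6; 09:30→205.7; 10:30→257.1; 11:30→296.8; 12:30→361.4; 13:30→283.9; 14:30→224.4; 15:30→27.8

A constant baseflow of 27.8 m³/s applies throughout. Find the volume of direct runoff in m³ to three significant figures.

Direct-runoff ordinates (Q − Q_b): 0.0, 18.0, 15.1, 80.5, 75.7, 121.8, 177.9, 229.3, 269.0, 333.6, 256.1, 196.6, 0.0 m³/s.
ΣQ_DR = 1774 m³/s.
With Δt = 1 h = 3600 s, V = ΣQ_DR · Δt = 1774 × 3600 = 6.38 × 10^6 m³.

V ≈ 6.38 × 10^6 m³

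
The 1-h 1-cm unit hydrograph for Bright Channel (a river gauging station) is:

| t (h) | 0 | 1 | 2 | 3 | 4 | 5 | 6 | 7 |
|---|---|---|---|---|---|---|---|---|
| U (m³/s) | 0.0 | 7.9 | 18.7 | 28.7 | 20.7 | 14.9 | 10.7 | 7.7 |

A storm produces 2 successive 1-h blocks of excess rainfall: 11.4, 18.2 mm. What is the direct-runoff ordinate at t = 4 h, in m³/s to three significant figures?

By discrete convolution, Q_j = Σ (P_i / 10 mm) · U_{j−i}.
At t = 4 h (j=4): Q = (11.4/10)·20.7 + (18.2/10)·28.7 = 75.8 m³/s.

Q ≈ 75.8 m³/s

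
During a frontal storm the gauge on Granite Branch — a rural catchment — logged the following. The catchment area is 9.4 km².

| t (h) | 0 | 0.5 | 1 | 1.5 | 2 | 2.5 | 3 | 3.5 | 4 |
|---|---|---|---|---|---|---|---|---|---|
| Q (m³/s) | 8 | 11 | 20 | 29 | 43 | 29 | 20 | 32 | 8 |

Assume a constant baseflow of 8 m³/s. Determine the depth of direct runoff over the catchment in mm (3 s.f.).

Direct runoff: 0.0, 3.0, 12.0, 21.0, 35.0, 21.0, 12.0, 24.0, 0.0 m³/s; ΣQ_DR = 128.0 m³/s.
V = ΣQ_DR · Δt = 128.0 × 1800 s = 2.304 × 10^5 m³.
Over A = 9.4 km², depth = V / A = 24.5 mm.

d ≈ 24.5 mm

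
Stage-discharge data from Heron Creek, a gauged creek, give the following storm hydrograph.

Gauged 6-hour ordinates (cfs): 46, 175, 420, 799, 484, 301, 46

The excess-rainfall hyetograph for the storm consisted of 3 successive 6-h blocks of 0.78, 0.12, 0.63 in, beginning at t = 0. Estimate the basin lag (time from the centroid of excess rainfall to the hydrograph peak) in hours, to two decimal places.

t_L ≈ 9.59 h

Centroid of excess rainfall: t_c = Σ P_i·t̄_i / ΣP_i = 8.4118 h (block centres at 3, 9, 15 h).
Hydrograph peak occurs at t = 18 h, so basin lag t_L = 18 − 8.4118 = 9.59 h.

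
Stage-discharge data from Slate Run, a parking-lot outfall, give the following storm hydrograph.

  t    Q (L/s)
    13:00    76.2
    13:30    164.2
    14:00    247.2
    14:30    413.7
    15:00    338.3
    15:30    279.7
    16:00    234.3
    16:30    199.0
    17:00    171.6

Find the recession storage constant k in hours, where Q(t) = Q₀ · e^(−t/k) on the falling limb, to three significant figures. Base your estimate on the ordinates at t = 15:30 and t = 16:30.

On the falling limb, Q drops from 279.7 to 199.0 L/s between t = 15:30 and t = 16:30 (Δt = 1 h).
k = −Δt / ln(Q₂/Q₁) = −1 / ln(199.0/279.7) = 2.94 h.

k ≈ 2.94 h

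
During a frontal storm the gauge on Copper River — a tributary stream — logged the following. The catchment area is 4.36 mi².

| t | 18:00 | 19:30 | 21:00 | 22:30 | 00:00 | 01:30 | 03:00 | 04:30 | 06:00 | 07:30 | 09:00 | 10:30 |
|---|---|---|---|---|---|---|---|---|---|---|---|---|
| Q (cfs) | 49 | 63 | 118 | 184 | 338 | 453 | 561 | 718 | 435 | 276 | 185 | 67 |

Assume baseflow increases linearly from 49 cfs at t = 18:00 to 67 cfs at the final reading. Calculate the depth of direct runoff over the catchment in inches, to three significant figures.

Direct runoff: 0.00, 12.36, 65.73, 130.09, 282.45, 395.82, 502.18, 657.55, 372.91, 212.27, 119.64, 0.00 cfs; ΣQ_DR = 2751 cfs.
V = ΣQ_DR · Δt = 2751 × 5400 s = 1.486 × 10^7 ft³.
Over A = 4.36 mi², depth = V / A = 1.47 in.

d ≈ 1.47 in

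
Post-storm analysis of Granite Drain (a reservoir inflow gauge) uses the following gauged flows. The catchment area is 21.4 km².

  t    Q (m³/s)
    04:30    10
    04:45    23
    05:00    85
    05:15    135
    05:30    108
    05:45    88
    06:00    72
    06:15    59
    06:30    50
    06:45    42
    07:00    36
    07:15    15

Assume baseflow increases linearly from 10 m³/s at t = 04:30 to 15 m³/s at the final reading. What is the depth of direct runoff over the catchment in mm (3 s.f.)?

d ≈ 24.1 mm

Direct runoff: 0.00, 12.55, 74.09, 123.64, 96.18, 75.73, 59.27, 45.82, 36.36, 27.91, 21.45, 0.00 m³/s; ΣQ_DR = 573.0 m³/s.
V = ΣQ_DR · Δt = 573.0 × 900 s = 5.157 × 10^5 m³.
Over A = 21.4 km², depth = V / A = 24.1 mm.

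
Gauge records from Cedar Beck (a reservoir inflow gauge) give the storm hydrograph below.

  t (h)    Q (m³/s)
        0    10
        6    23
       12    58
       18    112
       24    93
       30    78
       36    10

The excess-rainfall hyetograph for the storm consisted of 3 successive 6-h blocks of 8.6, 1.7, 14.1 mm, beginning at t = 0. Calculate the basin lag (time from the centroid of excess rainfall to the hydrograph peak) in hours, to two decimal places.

Centroid of excess rainfall: t_c = Σ P_i·t̄_i / ΣP_i = 10.3525 h (block centres at 3, 9, 15 h).
Hydrograph peak occurs at t = 18 h, so basin lag t_L = 18 − 10.3525 = 7.65 h.

t_L ≈ 7.65 h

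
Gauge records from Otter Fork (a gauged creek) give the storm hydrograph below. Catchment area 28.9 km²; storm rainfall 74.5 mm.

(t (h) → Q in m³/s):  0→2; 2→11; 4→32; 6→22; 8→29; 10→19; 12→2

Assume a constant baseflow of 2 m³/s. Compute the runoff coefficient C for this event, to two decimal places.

C ≈ 0.34

ΣQ_DR = 103.0 m³/s; V = ΣQ_DR·Δt = 7.416 × 10^5 m³.
Runoff depth d = V / A = 25.66 mm.
C = d / P = 25.66 / 74.5 = 0.34.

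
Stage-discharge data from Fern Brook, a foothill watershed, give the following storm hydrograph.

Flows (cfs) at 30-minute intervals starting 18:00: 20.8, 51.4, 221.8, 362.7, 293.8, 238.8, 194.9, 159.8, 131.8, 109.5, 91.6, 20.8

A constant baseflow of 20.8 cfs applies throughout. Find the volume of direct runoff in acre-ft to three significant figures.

V ≈ 68.1 acre-ft

Direct-runoff ordinates (Q − Q_b): 0.0, 30.6, 201.0, 341.9, 273.0, 218.0, 174.1, 139.0, 111.0, 88.7, 70.8, 0.0 cfs.
ΣQ_DR = 1648 cfs.
With Δt = 0.5 h = 1800 s, V = ΣQ_DR · Δt = 1648 × 1800 = 2.97 × 10^6 ft³ = 68.1 acre-ft.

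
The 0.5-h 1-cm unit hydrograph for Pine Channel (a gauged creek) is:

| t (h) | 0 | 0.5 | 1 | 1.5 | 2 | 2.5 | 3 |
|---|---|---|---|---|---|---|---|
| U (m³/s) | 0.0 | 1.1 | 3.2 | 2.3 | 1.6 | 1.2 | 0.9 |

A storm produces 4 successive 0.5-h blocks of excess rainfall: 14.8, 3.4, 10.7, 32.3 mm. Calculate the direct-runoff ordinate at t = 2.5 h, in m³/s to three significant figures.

Q ≈ 15.1 m³/s

By discrete convolution, Q_j = Σ (P_i / 10 mm) · U_{j−i}.
At t = 2.5 h (j=5): Q = (14.8/10)·1.2 + (3.4/10)·1.6 + (10.7/10)·2.3 + (32.3/10)·3.2 = 15.1 m³/s.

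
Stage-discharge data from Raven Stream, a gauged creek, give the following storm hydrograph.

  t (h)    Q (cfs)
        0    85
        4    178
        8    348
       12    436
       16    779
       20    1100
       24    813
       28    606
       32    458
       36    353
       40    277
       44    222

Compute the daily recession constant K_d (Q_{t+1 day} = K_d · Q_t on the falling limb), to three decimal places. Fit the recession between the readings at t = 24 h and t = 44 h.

K_d ≈ 0.211

Between t = 24 h and t = 44 h the flow falls from 813 to 222 cfs over 5×4 h = 20 h.
Per-interval ratio K = (222/813)^(1/5) = 0.7714; K_d = K^(24/4) = 0.211.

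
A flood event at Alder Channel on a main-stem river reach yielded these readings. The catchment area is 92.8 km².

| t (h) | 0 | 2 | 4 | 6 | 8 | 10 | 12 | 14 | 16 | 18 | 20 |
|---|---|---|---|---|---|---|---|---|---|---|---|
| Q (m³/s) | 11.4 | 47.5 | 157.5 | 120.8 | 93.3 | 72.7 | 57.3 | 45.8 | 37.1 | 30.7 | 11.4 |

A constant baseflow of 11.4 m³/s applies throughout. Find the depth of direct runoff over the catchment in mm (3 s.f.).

d ≈ 43.5 mm

Direct runoff: 0.0, 36.1, 146.1, 109.4, 81.9, 61.3, 45.9, 34.4, 25.7, 19.3, 0.0 m³/s; ΣQ_DR = 560.1 m³/s.
V = ΣQ_DR · Δt = 560.1 × 7200 s = 4.033 × 10^6 m³.
Over A = 92.8 km², depth = V / A = 43.5 mm.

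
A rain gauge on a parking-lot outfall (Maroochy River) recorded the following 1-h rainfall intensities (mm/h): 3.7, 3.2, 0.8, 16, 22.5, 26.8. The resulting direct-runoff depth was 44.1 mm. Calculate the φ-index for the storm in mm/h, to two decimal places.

Only the 3 blocks with intensity above φ contribute runoff: 16, 22.5, 26.8 mm/h.
Σ(I−φ)·Δt = d  ⇒  (16+22.5+26.8 − 3φ)·1 = 44.1
φ = (65.30 − 44.1/1) / 3 = 7.07 mm/h.

φ ≈ 7.07 mm/h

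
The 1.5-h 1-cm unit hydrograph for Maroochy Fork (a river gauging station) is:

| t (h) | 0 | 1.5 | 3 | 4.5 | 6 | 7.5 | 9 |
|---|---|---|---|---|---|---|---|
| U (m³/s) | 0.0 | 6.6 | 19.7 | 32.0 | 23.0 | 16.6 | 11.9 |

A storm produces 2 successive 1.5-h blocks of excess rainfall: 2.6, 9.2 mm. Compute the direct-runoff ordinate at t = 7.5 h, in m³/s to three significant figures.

By discrete convolution, Q_j = Σ (P_i / 10 mm) · U_{j−i}.
At t = 7.5 h (j=5): Q = (2.6/10)·16.6 + (9.2/10)·23.0 = 25.5 m³/s.

Q ≈ 25.5 m³/s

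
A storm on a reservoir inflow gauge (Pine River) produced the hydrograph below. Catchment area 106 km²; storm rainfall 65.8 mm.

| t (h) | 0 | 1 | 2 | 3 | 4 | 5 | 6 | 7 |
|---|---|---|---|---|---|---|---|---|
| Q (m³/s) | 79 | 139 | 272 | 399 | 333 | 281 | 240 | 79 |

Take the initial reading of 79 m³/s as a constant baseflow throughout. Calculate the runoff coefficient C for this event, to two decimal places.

ΣQ_DR = 1190 m³/s; V = ΣQ_DR·Δt = 4.284 × 10^6 m³.
Runoff depth d = V / A = 40.42 mm.
C = d / P = 40.42 / 65.8 = 0.61.

C ≈ 0.61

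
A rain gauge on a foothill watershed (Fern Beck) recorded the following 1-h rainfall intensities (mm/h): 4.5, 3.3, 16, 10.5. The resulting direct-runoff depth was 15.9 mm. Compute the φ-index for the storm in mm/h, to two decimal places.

φ ≈ 5.30 mm/h

Only the 2 blocks with intensity above φ contribute runoff: 16, 10.5 mm/h.
Σ(I−φ)·Δt = d  ⇒  (16+10.5 − 2φ)·1 = 15.9
φ = (26.50 − 15.9/1) / 2 = 5.30 mm/h.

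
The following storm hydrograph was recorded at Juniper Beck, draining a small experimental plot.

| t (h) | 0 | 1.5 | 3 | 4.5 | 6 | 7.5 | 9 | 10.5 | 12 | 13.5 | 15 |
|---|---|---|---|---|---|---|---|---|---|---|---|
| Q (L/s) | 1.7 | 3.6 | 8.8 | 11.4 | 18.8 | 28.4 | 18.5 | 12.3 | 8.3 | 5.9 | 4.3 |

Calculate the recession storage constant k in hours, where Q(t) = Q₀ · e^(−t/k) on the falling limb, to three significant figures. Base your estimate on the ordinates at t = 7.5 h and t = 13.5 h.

k ≈ 3.82 h

On the falling limb, Q drops from 28.4 to 5.9 L/s between t = 7.5 h and t = 13.5 h (Δt = 6 h).
k = −Δt / ln(Q₂/Q₁) = −6 / ln(5.9/28.4) = 3.82 h.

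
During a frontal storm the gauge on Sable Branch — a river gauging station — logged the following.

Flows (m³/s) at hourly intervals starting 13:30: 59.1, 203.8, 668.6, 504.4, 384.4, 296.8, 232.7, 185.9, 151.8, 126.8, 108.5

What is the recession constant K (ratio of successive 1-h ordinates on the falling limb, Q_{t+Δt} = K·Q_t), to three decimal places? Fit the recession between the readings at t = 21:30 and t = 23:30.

K ≈ 0.845

Using the recession-limb readings at t = 21:30 and t = 23:30: Q falls from 151.8 to 108.5 m³/s over 2 intervals.
K = (Q₂/Q₁)^(1/2) = (108.5/151.8)^(1/2) = 0.845.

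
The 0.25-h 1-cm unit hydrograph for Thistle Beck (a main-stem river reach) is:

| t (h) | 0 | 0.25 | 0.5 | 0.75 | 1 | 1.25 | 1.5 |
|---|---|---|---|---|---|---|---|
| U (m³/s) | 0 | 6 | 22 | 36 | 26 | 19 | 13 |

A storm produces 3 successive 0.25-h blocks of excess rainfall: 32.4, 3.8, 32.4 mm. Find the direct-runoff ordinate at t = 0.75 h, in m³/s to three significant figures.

Q ≈ 144 m³/s

By discrete convolution, Q_j = Σ (P_i / 10 mm) · U_{j−i}.
At t = 0.75 h (j=3): Q = (32.4/10)·36 + (3.8/10)·22 + (32.4/10)·6 = 144 m³/s.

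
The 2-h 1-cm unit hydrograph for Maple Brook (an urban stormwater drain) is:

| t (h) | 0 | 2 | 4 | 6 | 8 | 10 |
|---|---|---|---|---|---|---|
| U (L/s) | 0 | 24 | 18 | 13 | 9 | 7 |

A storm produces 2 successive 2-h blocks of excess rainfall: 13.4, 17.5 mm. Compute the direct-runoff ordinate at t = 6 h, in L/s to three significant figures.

Q ≈ 48.9 L/s

By discrete convolution, Q_j = Σ (P_i / 10 mm) · U_{j−i}.
At t = 6 h (j=3): Q = (13.4/10)·13 + (17.5/10)·18 = 48.9 L/s.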